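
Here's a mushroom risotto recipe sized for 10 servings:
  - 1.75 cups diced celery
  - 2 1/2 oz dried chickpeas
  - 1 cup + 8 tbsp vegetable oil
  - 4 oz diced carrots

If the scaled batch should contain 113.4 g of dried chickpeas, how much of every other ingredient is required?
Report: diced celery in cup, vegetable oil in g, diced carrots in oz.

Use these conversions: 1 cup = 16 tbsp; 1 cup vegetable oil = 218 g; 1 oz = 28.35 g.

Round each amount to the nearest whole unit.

diced celery: 3 cup; vegetable oil: 523 g; diced carrots: 6 oz

The original recipe has 70.875 g of dried chickpeas, so the scaling factor is 113.4 ÷ 70.875 = 8/5 = 1.6.
diced celery: 1.75 cup × 8/5 ≈ 3 cup
vegetable oil: (1 cup + 8 tbsp = 1.5 cup) × 8/5 × 218 g/cup ≈ 523 g
diced carrots: 4 oz × 8/5 ≈ 6 oz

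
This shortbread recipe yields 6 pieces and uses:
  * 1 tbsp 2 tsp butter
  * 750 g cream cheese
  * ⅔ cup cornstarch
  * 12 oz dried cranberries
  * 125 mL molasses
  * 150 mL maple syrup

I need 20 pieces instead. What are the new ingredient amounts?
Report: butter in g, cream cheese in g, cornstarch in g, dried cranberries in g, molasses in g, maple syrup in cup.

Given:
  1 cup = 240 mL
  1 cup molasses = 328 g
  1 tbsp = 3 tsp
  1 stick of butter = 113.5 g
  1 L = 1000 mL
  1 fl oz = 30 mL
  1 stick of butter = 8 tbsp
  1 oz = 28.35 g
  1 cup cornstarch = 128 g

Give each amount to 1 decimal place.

butter: 78.8 g; cream cheese: 2500.0 g; cornstarch: 284.4 g; dried cranberries: 1134.0 g; molasses: 569.4 g; maple syrup: 2.1 cup

Scaling factor: 20/6 = 10/3.
butter: (1 tbsp + 2 tsp = 5/3 tbsp) × 10/3 ÷ 8 tbsp/stick × 113.5 g/stick ≈ 78.8 g
cream cheese: 750 g × 10/3 = 2500.0 g
cornstarch: 2/3 cup × 10/3 × 128 g/cup ≈ 284.4 g
dried cranberries: 12 oz × 10/3 × 28.35 g/oz = 1134.0 g
molasses: 125 mL × 10/3 ÷ 240 mL/cup × 328 g/cup ≈ 569.4 g
maple syrup: 150 mL × 10/3 ÷ 240 mL/cup ≈ 2.1 cup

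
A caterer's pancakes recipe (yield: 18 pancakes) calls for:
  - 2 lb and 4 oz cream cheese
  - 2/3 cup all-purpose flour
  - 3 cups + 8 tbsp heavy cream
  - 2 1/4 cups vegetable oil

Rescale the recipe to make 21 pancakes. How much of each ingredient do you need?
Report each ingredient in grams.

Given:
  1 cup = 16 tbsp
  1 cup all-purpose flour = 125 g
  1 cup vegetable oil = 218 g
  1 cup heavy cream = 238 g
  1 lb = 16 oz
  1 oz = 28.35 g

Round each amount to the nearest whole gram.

cream cheese: 1191 g; all-purpose flour: 97 g; heavy cream: 972 g; vegetable oil: 572 g

Scaling factor: 21/18 = 7/6.
cream cheese: (2 lb + 4 oz = 2.25 lb) × 7/6 × 16 oz/lb × 28.35 g/oz ≈ 1191 g
all-purpose flour: 2/3 cup × 7/6 × 125 g/cup ≈ 97 g
heavy cream: (3 cup + 8 tbsp = 3.5 cup) × 7/6 × 238 g/cup ≈ 972 g
vegetable oil: 2.25 cup × 7/6 × 218 g/cup ≈ 572 g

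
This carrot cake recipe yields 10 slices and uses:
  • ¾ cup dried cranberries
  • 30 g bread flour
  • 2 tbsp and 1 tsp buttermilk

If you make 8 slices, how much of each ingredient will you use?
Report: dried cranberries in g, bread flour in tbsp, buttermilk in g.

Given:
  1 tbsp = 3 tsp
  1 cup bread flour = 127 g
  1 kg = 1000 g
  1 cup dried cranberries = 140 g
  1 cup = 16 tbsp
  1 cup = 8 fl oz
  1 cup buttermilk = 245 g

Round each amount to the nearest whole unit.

Scaling factor: 8/10 = 4/5 = 0.8.
dried cranberries: 0.75 cup × 4/5 × 140 g/cup = 84 g
bread flour: 30 g × 4/5 ÷ 127 g/cup × 16 tbsp/cup ≈ 3 tbsp
buttermilk: (2 tbsp + 1 tsp = 7/3 tbsp) × 4/5 ÷ 16 tbsp/cup × 245 g/cup ≈ 29 g

dried cranberries: 84 g; bread flour: 3 tbsp; buttermilk: 29 g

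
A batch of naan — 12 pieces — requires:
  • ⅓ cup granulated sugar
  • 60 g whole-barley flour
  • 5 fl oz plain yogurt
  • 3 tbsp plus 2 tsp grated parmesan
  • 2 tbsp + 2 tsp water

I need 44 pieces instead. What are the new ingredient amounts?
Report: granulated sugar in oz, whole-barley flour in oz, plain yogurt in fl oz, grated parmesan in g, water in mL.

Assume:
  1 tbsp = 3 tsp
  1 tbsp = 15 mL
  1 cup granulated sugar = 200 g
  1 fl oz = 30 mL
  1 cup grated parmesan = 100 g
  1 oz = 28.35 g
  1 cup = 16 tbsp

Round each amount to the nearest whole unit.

Scaling factor: 44/12 = 11/3.
granulated sugar: 1/3 cup × 11/3 × 200 g/cup ÷ 28.35 g/oz ≈ 9 oz
whole-barley flour: 60 g × 11/3 ÷ 28.35 g/oz ≈ 8 oz
plain yogurt: 5 fl oz × 11/3 ≈ 18 fl oz
grated parmesan: (3 tbsp + 2 tsp = 11/3 tbsp) × 11/3 ÷ 16 tbsp/cup × 100 g/cup ≈ 84 g
water: (2 tbsp + 2 tsp = 8/3 tbsp) × 11/3 × 15 mL/tbsp ≈ 147 mL

granulated sugar: 9 oz; whole-barley flour: 8 oz; plain yogurt: 18 fl oz; grated parmesan: 84 g; water: 147 mL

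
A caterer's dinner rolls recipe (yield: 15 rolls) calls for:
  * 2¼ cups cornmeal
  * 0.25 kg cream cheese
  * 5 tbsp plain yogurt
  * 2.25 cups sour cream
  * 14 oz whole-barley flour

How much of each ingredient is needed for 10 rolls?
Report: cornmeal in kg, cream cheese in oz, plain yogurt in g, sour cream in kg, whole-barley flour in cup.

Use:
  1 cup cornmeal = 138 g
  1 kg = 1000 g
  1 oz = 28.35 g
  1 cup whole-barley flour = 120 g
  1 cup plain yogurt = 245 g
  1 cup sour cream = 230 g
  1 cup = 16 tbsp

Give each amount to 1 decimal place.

Scaling factor: 10/15 = 2/3.
cornmeal: 2.25 cup × 2/3 × 138 g/cup ÷ 1000 g/kg ≈ 0.2 kg
cream cheese: 0.25 kg × 2/3 × 1000 g/kg ÷ 28.35 g/oz ≈ 5.9 oz
plain yogurt: 5 tbsp × 2/3 ÷ 16 tbsp/cup × 245 g/cup ≈ 51.0 g
sour cream: 2.25 cup × 2/3 × 230 g/cup ÷ 1000 g/kg ≈ 0.3 kg
whole-barley flour: 14 oz × 2/3 × 28.35 g/oz ÷ 120 g/cup ≈ 2.2 cup

cornmeal: 0.2 kg; cream cheese: 5.9 oz; plain yogurt: 51.0 g; sour cream: 0.3 kg; whole-barley flour: 2.2 cup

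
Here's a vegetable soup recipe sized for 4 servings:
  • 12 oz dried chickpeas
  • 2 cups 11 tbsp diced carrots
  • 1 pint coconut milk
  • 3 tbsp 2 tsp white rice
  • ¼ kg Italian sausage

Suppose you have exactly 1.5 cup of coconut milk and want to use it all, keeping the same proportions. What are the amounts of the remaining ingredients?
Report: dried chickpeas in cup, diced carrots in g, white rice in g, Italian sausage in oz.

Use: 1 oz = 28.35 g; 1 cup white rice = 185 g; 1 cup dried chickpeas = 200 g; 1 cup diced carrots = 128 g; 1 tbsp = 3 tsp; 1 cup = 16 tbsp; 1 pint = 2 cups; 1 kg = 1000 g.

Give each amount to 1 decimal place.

dried chickpeas: 1.3 cup; diced carrots: 258.0 g; white rice: 31.8 g; Italian sausage: 6.6 oz

The original recipe has 2 cup of coconut milk, so the scaling factor is 1.5 ÷ 2 = 3/4 = 0.75.
dried chickpeas: 12 oz × 3/4 × 28.35 g/oz ÷ 200 g/cup ≈ 1.3 cup
diced carrots: (2 cup + 11 tbsp = 2.6875 cup) × 3/4 × 128 g/cup = 258.0 g
white rice: (3 tbsp + 2 tsp = 11/3 tbsp) × 3/4 ÷ 16 tbsp/cup × 185 g/cup ≈ 31.8 g
Italian sausage: 0.25 kg × 3/4 × 1000 g/kg ÷ 28.35 g/oz ≈ 6.6 oz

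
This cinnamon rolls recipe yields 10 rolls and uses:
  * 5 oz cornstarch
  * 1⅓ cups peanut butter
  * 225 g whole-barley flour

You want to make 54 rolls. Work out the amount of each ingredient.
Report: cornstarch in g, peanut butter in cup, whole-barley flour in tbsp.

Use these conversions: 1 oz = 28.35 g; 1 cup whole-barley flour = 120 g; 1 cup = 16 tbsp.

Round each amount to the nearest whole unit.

Scaling factor: 54/10 = 27/5 = 5.4.
cornstarch: 5 oz × 27/5 × 28.35 g/oz ≈ 765 g
peanut butter: 4/3 cup × 27/5 ≈ 7 cup
whole-barley flour: 225 g × 27/5 ÷ 120 g/cup × 16 tbsp/cup = 162 tbsp

cornstarch: 765 g; peanut butter: 7 cup; whole-barley flour: 162 tbsp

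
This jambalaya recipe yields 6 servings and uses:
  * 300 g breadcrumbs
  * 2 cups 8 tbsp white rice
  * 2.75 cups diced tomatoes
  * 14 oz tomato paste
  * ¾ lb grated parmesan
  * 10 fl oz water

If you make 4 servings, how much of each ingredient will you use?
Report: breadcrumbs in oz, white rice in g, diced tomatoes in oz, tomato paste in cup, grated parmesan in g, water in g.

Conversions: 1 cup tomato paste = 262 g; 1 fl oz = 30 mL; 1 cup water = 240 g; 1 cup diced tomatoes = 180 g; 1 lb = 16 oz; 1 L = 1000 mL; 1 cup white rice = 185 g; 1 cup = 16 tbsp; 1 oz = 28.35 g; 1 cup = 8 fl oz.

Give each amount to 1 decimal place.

breadcrumbs: 7.1 oz; white rice: 308.3 g; diced tomatoes: 11.6 oz; tomato paste: 1.0 cup; grated parmesan: 226.8 g; water: 200.0 g

Scaling factor: 4/6 = 2/3.
breadcrumbs: 300 g × 2/3 ÷ 28.35 g/oz ≈ 7.1 oz
white rice: (2 cup + 8 tbsp = 2.5 cup) × 2/3 × 185 g/cup ≈ 308.3 g
diced tomatoes: 2.75 cup × 2/3 × 180 g/cup ÷ 28.35 g/oz ≈ 11.6 oz
tomato paste: 14 oz × 2/3 × 28.35 g/oz ÷ 262 g/cup ≈ 1.0 cup
grated parmesan: 0.75 lb × 2/3 × 16 oz/lb × 28.35 g/oz = 226.8 g
water: 10 fl oz × 2/3 ÷ 8 fl oz/cup × 240 g/cup = 200.0 g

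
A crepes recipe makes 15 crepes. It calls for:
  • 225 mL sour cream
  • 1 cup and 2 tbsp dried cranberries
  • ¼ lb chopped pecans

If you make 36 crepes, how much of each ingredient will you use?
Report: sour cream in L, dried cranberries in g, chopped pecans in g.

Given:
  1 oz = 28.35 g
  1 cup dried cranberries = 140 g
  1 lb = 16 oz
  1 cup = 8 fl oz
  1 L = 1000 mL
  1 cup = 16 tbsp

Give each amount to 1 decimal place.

sour cream: 0.5 L; dried cranberries: 378.0 g; chopped pecans: 272.2 g

Scaling factor: 36/15 = 12/5 = 2.4.
sour cream: 225 mL × 12/5 ÷ 1000 mL/L ≈ 0.5 L
dried cranberries: (1 cup + 2 tbsp = 1.125 cup) × 12/5 × 140 g/cup = 378.0 g
chopped pecans: 0.25 lb × 12/5 × 16 oz/lb × 28.35 g/oz ≈ 272.2 g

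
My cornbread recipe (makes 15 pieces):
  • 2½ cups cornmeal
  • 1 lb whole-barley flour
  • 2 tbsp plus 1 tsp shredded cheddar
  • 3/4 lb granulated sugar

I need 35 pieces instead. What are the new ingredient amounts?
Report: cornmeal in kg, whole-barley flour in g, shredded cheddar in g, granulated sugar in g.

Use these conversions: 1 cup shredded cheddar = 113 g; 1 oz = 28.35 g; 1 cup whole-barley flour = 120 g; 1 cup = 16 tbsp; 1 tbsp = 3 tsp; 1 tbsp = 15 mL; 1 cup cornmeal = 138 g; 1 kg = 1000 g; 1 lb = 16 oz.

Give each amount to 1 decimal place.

Scaling factor: 35/15 = 7/3.
cornmeal: 2.5 cup × 7/3 × 138 g/cup ÷ 1000 g/kg ≈ 0.8 kg
whole-barley flour: 1 lb × 7/3 × 16 oz/lb × 28.35 g/oz = 1058.4 g
shredded cheddar: (2 tbsp + 1 tsp = 7/3 tbsp) × 7/3 ÷ 16 tbsp/cup × 113 g/cup ≈ 38.5 g
granulated sugar: 0.75 lb × 7/3 × 16 oz/lb × 28.35 g/oz = 793.8 g

cornmeal: 0.8 kg; whole-barley flour: 1058.4 g; shredded cheddar: 38.5 g; granulated sugar: 793.8 g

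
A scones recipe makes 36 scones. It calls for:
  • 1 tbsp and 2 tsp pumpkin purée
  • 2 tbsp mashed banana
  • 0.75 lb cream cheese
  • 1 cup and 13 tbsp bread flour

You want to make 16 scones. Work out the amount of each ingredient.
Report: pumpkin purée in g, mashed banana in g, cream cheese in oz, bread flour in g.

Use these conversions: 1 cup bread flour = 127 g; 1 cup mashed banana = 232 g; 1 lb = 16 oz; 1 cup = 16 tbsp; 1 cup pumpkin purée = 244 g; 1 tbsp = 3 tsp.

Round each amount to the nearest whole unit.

pumpkin purée: 11 g; mashed banana: 13 g; cream cheese: 5 oz; bread flour: 102 g

Scaling factor: 16/36 = 4/9.
pumpkin purée: (1 tbsp + 2 tsp = 5/3 tbsp) × 4/9 ÷ 16 tbsp/cup × 244 g/cup ≈ 11 g
mashed banana: 2 tbsp × 4/9 ÷ 16 tbsp/cup × 232 g/cup ≈ 13 g
cream cheese: 0.75 lb × 4/9 × 16 oz/lb ≈ 5 oz
bread flour: (1 cup + 13 tbsp = 1.8125 cup) × 4/9 × 127 g/cup ≈ 102 g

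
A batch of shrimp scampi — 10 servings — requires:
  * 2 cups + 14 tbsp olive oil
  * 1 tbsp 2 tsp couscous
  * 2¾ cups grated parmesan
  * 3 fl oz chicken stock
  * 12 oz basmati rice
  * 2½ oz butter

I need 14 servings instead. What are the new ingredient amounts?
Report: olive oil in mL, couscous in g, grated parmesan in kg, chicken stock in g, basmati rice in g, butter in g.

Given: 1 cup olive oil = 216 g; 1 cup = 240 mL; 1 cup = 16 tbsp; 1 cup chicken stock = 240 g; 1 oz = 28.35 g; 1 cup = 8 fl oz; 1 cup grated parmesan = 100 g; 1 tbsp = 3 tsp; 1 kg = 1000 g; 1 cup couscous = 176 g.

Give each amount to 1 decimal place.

Scaling factor: 14/10 = 7/5 = 1.4.
olive oil: (2 cup + 14 tbsp = 2.875 cup) × 7/5 × 240 mL/cup = 966.0 mL
couscous: (1 tbsp + 2 tsp = 5/3 tbsp) × 7/5 ÷ 16 tbsp/cup × 176 g/cup ≈ 25.7 g
grated parmesan: 2.75 cup × 7/5 × 100 g/cup ÷ 1000 g/kg ≈ 0.4 kg
chicken stock: 3 fl oz × 7/5 ÷ 8 fl oz/cup × 240 g/cup = 126.0 g
basmati rice: 12 oz × 7/5 × 28.35 g/oz ≈ 476.3 g
butter: 2.5 oz × 7/5 × 28.35 g/oz ≈ 99.2 g

olive oil: 966.0 mL; couscous: 25.7 g; grated parmesan: 0.4 kg; chicken stock: 126.0 g; basmati rice: 476.3 g; butter: 99.2 g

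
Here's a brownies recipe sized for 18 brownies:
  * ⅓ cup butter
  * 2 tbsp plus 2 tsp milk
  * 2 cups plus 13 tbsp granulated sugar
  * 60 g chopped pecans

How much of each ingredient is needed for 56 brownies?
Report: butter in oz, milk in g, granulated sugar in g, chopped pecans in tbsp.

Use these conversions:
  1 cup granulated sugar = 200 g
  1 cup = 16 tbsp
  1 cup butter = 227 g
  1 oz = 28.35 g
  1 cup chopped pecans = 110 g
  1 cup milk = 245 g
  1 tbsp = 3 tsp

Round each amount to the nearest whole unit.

butter: 8 oz; milk: 127 g; granulated sugar: 1750 g; chopped pecans: 27 tbsp

Scaling factor: 56/18 = 28/9.
butter: 1/3 cup × 28/9 × 227 g/cup ÷ 28.35 g/oz ≈ 8 oz
milk: (2 tbsp + 2 tsp = 8/3 tbsp) × 28/9 ÷ 16 tbsp/cup × 245 g/cup ≈ 127 g
granulated sugar: (2 cup + 13 tbsp = 2.8125 cup) × 28/9 × 200 g/cup = 1750 g
chopped pecans: 60 g × 28/9 ÷ 110 g/cup × 16 tbsp/cup ≈ 27 tbsp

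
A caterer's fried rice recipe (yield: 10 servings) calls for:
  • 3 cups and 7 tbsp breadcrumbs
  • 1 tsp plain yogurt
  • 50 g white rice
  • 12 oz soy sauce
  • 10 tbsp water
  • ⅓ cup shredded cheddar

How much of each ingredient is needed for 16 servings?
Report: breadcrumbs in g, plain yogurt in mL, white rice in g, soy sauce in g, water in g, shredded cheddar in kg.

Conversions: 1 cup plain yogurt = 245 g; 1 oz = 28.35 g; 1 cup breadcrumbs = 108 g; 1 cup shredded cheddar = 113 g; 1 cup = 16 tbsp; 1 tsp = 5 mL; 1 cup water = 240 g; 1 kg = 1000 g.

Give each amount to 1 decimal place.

breadcrumbs: 594.0 g; plain yogurt: 8.0 mL; white rice: 80.0 g; soy sauce: 544.3 g; water: 240.0 g; shredded cheddar: 0.1 kg

Scaling factor: 16/10 = 8/5 = 1.6.
breadcrumbs: (3 cup + 7 tbsp = 3.4375 cup) × 8/5 × 108 g/cup = 594.0 g
plain yogurt: 1 tsp × 8/5 × 5 mL/tsp = 8.0 mL
white rice: 50 g × 8/5 = 80.0 g
soy sauce: 12 oz × 8/5 × 28.35 g/oz ≈ 544.3 g
water: 10 tbsp × 8/5 ÷ 16 tbsp/cup × 240 g/cup = 240.0 g
shredded cheddar: 1/3 cup × 8/5 × 113 g/cup ÷ 1000 g/kg ≈ 0.1 kg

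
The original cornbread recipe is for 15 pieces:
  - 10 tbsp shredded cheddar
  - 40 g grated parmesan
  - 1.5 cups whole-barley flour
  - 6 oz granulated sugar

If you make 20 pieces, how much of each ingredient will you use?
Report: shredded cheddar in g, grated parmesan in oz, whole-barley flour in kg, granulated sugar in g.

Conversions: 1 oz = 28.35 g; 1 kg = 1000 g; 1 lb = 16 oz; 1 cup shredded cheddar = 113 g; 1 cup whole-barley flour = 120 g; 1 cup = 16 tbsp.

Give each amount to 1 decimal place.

shredded cheddar: 94.2 g; grated parmesan: 1.9 oz; whole-barley flour: 0.2 kg; granulated sugar: 226.8 g

Scaling factor: 20/15 = 4/3.
shredded cheddar: 10 tbsp × 4/3 ÷ 16 tbsp/cup × 113 g/cup ≈ 94.2 g
grated parmesan: 40 g × 4/3 ÷ 28.35 g/oz ≈ 1.9 oz
whole-barley flour: 1.5 cup × 4/3 × 120 g/cup ÷ 1000 g/kg ≈ 0.2 kg
granulated sugar: 6 oz × 4/3 × 28.35 g/oz = 226.8 g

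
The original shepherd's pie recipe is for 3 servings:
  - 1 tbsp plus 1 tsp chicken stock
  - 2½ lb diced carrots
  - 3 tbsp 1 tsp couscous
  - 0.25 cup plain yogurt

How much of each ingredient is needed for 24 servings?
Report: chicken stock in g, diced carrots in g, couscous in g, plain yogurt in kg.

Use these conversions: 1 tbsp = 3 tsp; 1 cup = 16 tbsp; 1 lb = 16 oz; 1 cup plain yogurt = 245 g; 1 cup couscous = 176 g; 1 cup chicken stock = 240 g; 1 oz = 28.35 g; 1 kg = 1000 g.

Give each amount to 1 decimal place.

chicken stock: 160.0 g; diced carrots: 9072.0 g; couscous: 293.3 g; plain yogurt: 0.5 kg

Scaling factor: 24/3 = 8.
chicken stock: (1 tbsp + 1 tsp = 4/3 tbsp) × 8 ÷ 16 tbsp/cup × 240 g/cup = 160.0 g
diced carrots: 2.5 lb × 8 × 16 oz/lb × 28.35 g/oz = 9072.0 g
couscous: (3 tbsp + 1 tsp = 10/3 tbsp) × 8 ÷ 16 tbsp/cup × 176 g/cup ≈ 293.3 g
plain yogurt: 0.25 cup × 8 × 245 g/cup ÷ 1000 g/kg ≈ 0.5 kg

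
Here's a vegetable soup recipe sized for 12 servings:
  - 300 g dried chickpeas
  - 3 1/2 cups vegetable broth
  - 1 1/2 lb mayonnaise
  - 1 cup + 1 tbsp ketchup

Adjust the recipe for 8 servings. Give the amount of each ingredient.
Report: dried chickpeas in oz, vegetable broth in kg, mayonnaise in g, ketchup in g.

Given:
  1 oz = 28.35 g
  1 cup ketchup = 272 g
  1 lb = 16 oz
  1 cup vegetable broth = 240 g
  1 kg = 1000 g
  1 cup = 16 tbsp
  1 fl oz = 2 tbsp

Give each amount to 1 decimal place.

dried chickpeas: 7.1 oz; vegetable broth: 0.6 kg; mayonnaise: 453.6 g; ketchup: 192.7 g

Scaling factor: 8/12 = 2/3.
dried chickpeas: 300 g × 2/3 ÷ 28.35 g/oz ≈ 7.1 oz
vegetable broth: 3.5 cup × 2/3 × 240 g/cup ÷ 1000 g/kg ≈ 0.6 kg
mayonnaise: 1.5 lb × 2/3 × 16 oz/lb × 28.35 g/oz = 453.6 g
ketchup: (1 cup + 1 tbsp = 1.0625 cup) × 2/3 × 272 g/cup ≈ 192.7 g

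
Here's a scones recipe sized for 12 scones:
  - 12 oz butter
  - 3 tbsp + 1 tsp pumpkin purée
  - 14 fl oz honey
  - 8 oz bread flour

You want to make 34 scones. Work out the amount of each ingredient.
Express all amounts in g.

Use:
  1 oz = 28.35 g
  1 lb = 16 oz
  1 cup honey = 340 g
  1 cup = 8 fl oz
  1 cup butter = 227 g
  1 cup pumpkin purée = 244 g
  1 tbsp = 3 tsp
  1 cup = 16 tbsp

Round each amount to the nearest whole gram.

butter: 964 g; pumpkin purée: 144 g; honey: 1686 g; bread flour: 643 g

Scaling factor: 34/12 = 17/6.
butter: 12 oz × 17/6 × 28.35 g/oz ≈ 964 g
pumpkin purée: (3 tbsp + 1 tsp = 10/3 tbsp) × 17/6 ÷ 16 tbsp/cup × 244 g/cup ≈ 144 g
honey: 14 fl oz × 17/6 ÷ 8 fl oz/cup × 340 g/cup ≈ 1686 g
bread flour: 8 oz × 17/6 × 28.35 g/oz ≈ 643 g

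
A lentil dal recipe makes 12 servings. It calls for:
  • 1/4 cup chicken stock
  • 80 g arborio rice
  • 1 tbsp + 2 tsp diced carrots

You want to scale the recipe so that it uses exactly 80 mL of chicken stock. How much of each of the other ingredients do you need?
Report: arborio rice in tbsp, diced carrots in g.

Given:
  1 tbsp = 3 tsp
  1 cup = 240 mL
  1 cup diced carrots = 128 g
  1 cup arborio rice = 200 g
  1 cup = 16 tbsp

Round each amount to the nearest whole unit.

arborio rice: 9 tbsp; diced carrots: 18 g

The original recipe has 60 mL of chicken stock, so the scaling factor is 80 ÷ 60 = 4/3.
arborio rice: 80 g × 4/3 ÷ 200 g/cup × 16 tbsp/cup ≈ 9 tbsp
diced carrots: (1 tbsp + 2 tsp = 5/3 tbsp) × 4/3 ÷ 16 tbsp/cup × 128 g/cup ≈ 18 g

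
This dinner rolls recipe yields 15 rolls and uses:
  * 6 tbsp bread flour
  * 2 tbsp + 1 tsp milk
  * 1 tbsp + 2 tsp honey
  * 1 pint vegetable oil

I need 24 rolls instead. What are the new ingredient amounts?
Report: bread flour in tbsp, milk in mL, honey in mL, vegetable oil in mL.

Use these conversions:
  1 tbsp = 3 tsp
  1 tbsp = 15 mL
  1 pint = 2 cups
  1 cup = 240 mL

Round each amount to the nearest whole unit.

bread flour: 10 tbsp; milk: 56 mL; honey: 40 mL; vegetable oil: 768 mL

Scaling factor: 24/15 = 8/5 = 1.6.
bread flour: 6 tbsp × 8/5 ≈ 10 tbsp
milk: (2 tbsp + 1 tsp = 7/3 tbsp) × 8/5 × 15 mL/tbsp = 56 mL
honey: (1 tbsp + 2 tsp = 5/3 tbsp) × 8/5 × 15 mL/tbsp = 40 mL
vegetable oil: 1 pint × 8/5 × 2 cup/pint × 240 mL/cup = 768 mL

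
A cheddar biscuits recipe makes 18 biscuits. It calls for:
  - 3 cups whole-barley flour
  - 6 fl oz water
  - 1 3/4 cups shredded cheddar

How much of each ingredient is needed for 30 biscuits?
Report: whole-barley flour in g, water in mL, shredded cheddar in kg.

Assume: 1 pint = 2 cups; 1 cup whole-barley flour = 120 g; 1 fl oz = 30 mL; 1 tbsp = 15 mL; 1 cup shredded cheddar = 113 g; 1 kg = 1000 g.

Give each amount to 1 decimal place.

Scaling factor: 30/18 = 5/3.
whole-barley flour: 3 cup × 5/3 × 120 g/cup = 600.0 g
water: 6 fl oz × 5/3 × 30 mL/fl oz = 300.0 mL
shredded cheddar: 1.75 cup × 5/3 × 113 g/cup ÷ 1000 g/kg ≈ 0.3 kg

whole-barley flour: 600.0 g; water: 300.0 mL; shredded cheddar: 0.3 kg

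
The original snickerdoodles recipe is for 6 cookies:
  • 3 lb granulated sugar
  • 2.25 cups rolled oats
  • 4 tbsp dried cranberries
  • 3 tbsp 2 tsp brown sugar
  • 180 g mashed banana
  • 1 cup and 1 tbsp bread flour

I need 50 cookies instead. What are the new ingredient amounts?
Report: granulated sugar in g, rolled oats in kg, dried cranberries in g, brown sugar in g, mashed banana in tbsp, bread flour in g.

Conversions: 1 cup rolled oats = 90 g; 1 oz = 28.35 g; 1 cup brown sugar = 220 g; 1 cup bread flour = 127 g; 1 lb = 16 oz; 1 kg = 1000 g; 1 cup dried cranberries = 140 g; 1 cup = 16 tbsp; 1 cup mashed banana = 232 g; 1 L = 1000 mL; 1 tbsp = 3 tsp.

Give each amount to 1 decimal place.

Scaling factor: 50/6 = 25/3.
granulated sugar: 3 lb × 25/3 × 16 oz/lb × 28.35 g/oz = 11340.0 g
rolled oats: 2.25 cup × 25/3 × 90 g/cup ÷ 1000 g/kg ≈ 1.7 kg
dried cranberries: 4 tbsp × 25/3 ÷ 16 tbsp/cup × 140 g/cup ≈ 291.7 g
brown sugar: (3 tbsp + 2 tsp = 11/3 tbsp) × 25/3 ÷ 16 tbsp/cup × 220 g/cup ≈ 420.1 g
mashed banana: 180 g × 25/3 ÷ 232 g/cup × 16 tbsp/cup ≈ 103.4 tbsp
bread flour: (1 cup + 1 tbsp = 1.0625 cup) × 25/3 × 127 g/cup ≈ 1124.5 g

granulated sugar: 11340.0 g; rolled oats: 1.7 kg; dried cranberries: 291.7 g; brown sugar: 420.1 g; mashed banana: 103.4 tbsp; bread flour: 1124.5 g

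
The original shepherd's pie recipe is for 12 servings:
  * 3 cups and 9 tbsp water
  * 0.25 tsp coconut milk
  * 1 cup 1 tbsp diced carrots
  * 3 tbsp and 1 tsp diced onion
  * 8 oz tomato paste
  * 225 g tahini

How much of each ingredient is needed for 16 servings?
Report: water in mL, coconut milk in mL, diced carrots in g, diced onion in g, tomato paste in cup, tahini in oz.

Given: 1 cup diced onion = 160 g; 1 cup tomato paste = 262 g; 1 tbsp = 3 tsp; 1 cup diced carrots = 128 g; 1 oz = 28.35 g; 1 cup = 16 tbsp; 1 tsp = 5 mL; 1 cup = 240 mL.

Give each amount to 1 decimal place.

water: 1140.0 mL; coconut milk: 1.7 mL; diced carrots: 181.3 g; diced onion: 44.4 g; tomato paste: 1.2 cup; tahini: 10.6 oz

Scaling factor: 16/12 = 4/3.
water: (3 cup + 9 tbsp = 3.5625 cup) × 4/3 × 240 mL/cup = 1140.0 mL
coconut milk: 0.25 tsp × 4/3 × 5 mL/tsp ≈ 1.7 mL
diced carrots: (1 cup + 1 tbsp = 1.0625 cup) × 4/3 × 128 g/cup ≈ 181.3 g
diced onion: (3 tbsp + 1 tsp = 10/3 tbsp) × 4/3 ÷ 16 tbsp/cup × 160 g/cup ≈ 44.4 g
tomato paste: 8 oz × 4/3 × 28.35 g/oz ÷ 262 g/cup ≈ 1.2 cup
tahini: 225 g × 4/3 ÷ 28.35 g/oz ≈ 10.6 oz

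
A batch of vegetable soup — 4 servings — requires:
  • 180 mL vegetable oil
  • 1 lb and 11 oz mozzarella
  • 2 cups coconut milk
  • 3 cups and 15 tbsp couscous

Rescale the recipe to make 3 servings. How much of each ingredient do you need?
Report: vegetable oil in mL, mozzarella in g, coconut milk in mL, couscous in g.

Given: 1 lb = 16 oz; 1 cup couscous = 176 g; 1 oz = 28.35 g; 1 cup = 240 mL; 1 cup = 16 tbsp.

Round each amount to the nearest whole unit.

Scaling factor: 3/4 = 0.75.
vegetable oil: 180 mL × 3/4 = 135 mL
mozzarella: (1 lb + 11 oz = 1.6875 lb) × 3/4 × 16 oz/lb × 28.35 g/oz ≈ 574 g
coconut milk: 2 cup × 3/4 × 240 mL/cup = 360 mL
couscous: (3 cup + 15 tbsp = 3.9375 cup) × 3/4 × 176 g/cup ≈ 520 g

vegetable oil: 135 mL; mozzarella: 574 g; coconut milk: 360 mL; couscous: 520 g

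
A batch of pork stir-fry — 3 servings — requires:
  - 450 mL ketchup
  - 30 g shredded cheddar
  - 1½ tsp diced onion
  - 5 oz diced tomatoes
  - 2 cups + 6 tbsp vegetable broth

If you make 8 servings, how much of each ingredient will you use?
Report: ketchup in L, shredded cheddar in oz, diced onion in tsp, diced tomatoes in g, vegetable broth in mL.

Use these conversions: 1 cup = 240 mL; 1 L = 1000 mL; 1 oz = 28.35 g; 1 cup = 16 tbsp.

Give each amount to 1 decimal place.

Scaling factor: 8/3.
ketchup: 450 mL × 8/3 ÷ 1000 mL/L = 1.2 L
shredded cheddar: 30 g × 8/3 ÷ 28.35 g/oz ≈ 2.8 oz
diced onion: 1.5 tsp × 8/3 = 4.0 tsp
diced tomatoes: 5 oz × 8/3 × 28.35 g/oz = 378.0 g
vegetable broth: (2 cup + 6 tbsp = 2.375 cup) × 8/3 × 240 mL/cup = 1520.0 mL

ketchup: 1.2 L; shredded cheddar: 2.8 oz; diced onion: 4.0 tsp; diced tomatoes: 378.0 g; vegetable broth: 1520.0 mL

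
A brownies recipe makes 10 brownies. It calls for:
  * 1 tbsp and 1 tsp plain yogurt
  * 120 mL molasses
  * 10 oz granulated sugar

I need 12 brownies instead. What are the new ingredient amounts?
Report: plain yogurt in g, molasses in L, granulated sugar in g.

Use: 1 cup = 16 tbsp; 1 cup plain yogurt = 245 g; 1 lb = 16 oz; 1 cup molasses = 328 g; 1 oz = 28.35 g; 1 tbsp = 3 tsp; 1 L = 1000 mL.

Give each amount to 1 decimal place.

plain yogurt: 24.5 g; molasses: 0.1 L; granulated sugar: 340.2 g

Scaling factor: 12/10 = 6/5 = 1.2.
plain yogurt: (1 tbsp + 1 tsp = 4/3 tbsp) × 6/5 ÷ 16 tbsp/cup × 245 g/cup = 24.5 g
molasses: 120 mL × 6/5 ÷ 1000 mL/L ≈ 0.1 L
granulated sugar: 10 oz × 6/5 × 28.35 g/oz = 340.2 g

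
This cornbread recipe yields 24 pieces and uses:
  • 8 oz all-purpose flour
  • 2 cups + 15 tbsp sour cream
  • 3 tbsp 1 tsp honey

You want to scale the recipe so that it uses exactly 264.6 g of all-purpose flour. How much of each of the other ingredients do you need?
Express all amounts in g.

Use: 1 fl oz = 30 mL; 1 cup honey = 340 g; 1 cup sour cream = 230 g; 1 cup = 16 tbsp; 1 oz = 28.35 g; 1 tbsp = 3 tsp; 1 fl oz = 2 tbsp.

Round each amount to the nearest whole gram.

The original recipe has 226.8 g of all-purpose flour, so the scaling factor is 264.6 ÷ 226.8 = 7/6.
sour cream: (2 cup + 15 tbsp = 2.9375 cup) × 7/6 × 230 g/cup ≈ 788 g
honey: (3 tbsp + 1 tsp = 10/3 tbsp) × 7/6 ÷ 16 tbsp/cup × 340 g/cup ≈ 83 g

sour cream: 788 g; honey: 83 g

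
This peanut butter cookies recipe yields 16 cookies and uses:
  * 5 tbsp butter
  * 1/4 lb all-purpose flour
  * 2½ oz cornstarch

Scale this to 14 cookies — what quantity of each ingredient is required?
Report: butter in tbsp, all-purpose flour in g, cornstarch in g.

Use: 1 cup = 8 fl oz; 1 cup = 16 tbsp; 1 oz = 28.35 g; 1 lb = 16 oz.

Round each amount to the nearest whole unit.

butter: 4 tbsp; all-purpose flour: 99 g; cornstarch: 62 g

Scaling factor: 14/16 = 7/8 = 0.875.
butter: 5 tbsp × 7/8 ≈ 4 tbsp
all-purpose flour: 0.25 lb × 7/8 × 16 oz/lb × 28.35 g/oz ≈ 99 g
cornstarch: 2.5 oz × 7/8 × 28.35 g/oz ≈ 62 g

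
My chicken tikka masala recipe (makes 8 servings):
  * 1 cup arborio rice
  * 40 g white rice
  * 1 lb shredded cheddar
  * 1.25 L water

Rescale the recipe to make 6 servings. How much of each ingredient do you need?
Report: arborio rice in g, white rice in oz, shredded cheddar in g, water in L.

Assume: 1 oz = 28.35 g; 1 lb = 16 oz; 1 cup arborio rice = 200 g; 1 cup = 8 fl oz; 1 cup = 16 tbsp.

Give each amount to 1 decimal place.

Scaling factor: 6/8 = 3/4 = 0.75.
arborio rice: 1 cup × 3/4 × 200 g/cup = 150.0 g
white rice: 40 g × 3/4 ÷ 28.35 g/oz ≈ 1.1 oz
shredded cheddar: 1 lb × 3/4 × 16 oz/lb × 28.35 g/oz = 340.2 g
water: 1.25 L × 3/4 ≈ 0.9 L

arborio rice: 150.0 g; white rice: 1.1 oz; shredded cheddar: 340.2 g; water: 0.9 L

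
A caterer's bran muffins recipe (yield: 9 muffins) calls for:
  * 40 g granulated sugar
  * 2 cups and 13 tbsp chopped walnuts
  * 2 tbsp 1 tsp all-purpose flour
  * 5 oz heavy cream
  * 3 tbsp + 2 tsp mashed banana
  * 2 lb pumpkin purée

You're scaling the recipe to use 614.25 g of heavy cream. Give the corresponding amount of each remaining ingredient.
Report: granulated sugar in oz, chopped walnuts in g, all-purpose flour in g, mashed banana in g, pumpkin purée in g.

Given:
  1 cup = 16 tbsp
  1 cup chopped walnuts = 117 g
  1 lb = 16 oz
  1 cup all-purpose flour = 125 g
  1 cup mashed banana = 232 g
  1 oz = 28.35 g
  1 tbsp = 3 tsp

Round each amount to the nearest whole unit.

The original recipe has 141.75 g of heavy cream, so the scaling factor is 614.25 ÷ 141.75 = 13/3.
granulated sugar: 40 g × 13/3 ÷ 28.35 g/oz ≈ 6 oz
chopped walnuts: (2 cup + 13 tbsp = 2.8125 cup) × 13/3 × 117 g/cup ≈ 1426 g
all-purpose flour: (2 tbsp + 1 tsp = 7/3 tbsp) × 13/3 ÷ 16 tbsp/cup × 125 g/cup ≈ 79 g
mashed banana: (3 tbsp + 2 tsp = 11/3 tbsp) × 13/3 ÷ 16 tbsp/cup × 232 g/cup ≈ 230 g
pumpkin purée: 2 lb × 13/3 × 16 oz/lb × 28.35 g/oz ≈ 3931 g

granulated sugar: 6 oz; chopped walnuts: 1426 g; all-purpose flour: 79 g; mashed banana: 230 g; pumpkin purée: 3931 g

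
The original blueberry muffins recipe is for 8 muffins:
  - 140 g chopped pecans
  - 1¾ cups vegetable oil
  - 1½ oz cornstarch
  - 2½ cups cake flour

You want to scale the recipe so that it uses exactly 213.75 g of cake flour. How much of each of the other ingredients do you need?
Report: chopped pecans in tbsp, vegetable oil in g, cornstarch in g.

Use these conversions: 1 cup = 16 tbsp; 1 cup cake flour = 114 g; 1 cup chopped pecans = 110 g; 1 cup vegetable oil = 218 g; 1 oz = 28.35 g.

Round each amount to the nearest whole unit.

chopped pecans: 15 tbsp; vegetable oil: 286 g; cornstarch: 32 g

The original recipe has 285 g of cake flour, so the scaling factor is 213.75 ÷ 285 = 3/4 = 0.75.
chopped pecans: 140 g × 3/4 ÷ 110 g/cup × 16 tbsp/cup ≈ 15 tbsp
vegetable oil: 1.75 cup × 3/4 × 218 g/cup ≈ 286 g
cornstarch: 1.5 oz × 3/4 × 28.35 g/oz ≈ 32 g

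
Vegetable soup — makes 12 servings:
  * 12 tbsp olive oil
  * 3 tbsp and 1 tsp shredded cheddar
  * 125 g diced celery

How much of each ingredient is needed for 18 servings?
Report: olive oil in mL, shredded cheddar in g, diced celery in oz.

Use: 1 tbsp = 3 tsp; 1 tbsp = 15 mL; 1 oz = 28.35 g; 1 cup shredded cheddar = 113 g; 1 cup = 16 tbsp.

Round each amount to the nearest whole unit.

olive oil: 270 mL; shredded cheddar: 35 g; diced celery: 7 oz

Scaling factor: 18/12 = 3/2 = 1.5.
olive oil: 12 tbsp × 3/2 × 15 mL/tbsp = 270 mL
shredded cheddar: (3 tbsp + 1 tsp = 10/3 tbsp) × 3/2 ÷ 16 tbsp/cup × 113 g/cup ≈ 35 g
diced celery: 125 g × 3/2 ÷ 28.35 g/oz ≈ 7 oz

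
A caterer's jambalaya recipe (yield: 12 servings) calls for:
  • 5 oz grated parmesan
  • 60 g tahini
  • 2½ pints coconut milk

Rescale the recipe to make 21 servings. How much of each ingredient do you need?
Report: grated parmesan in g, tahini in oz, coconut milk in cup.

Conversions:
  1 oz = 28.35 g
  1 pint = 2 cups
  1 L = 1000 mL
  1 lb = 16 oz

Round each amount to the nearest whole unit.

grated parmesan: 248 g; tahini: 4 oz; coconut milk: 9 cup

Scaling factor: 21/12 = 7/4 = 1.75.
grated parmesan: 5 oz × 7/4 × 28.35 g/oz ≈ 248 g
tahini: 60 g × 7/4 ÷ 28.35 g/oz ≈ 4 oz
coconut milk: 2.5 pint × 7/4 × 2 cup/pint ≈ 9 cup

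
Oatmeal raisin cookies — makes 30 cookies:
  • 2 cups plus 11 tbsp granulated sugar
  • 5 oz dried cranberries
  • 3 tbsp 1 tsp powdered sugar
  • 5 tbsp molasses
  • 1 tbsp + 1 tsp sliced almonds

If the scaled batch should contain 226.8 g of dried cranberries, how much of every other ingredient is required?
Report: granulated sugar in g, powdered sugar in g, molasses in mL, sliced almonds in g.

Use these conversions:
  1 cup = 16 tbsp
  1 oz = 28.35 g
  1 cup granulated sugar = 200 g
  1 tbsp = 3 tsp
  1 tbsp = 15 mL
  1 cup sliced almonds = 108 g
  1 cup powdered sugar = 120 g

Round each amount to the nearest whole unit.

granulated sugar: 860 g; powdered sugar: 40 g; molasses: 120 mL; sliced almonds: 14 g

The original recipe has 141.75 g of dried cranberries, so the scaling factor is 226.8 ÷ 141.75 = 8/5 = 1.6.
granulated sugar: (2 cup + 11 tbsp = 2.6875 cup) × 8/5 × 200 g/cup = 860 g
powdered sugar: (3 tbsp + 1 tsp = 10/3 tbsp) × 8/5 ÷ 16 tbsp/cup × 120 g/cup = 40 g
molasses: 5 tbsp × 8/5 × 15 mL/tbsp = 120 mL
sliced almonds: (1 tbsp + 1 tsp = 4/3 tbsp) × 8/5 ÷ 16 tbsp/cup × 108 g/cup ≈ 14 g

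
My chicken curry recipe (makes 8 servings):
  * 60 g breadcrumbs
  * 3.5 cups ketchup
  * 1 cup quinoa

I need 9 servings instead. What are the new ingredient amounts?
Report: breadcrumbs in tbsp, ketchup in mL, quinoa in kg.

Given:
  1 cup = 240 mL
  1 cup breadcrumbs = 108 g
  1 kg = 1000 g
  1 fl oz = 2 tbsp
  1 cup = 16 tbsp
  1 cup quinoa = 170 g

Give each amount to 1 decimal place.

Scaling factor: 9/8 = 1.125.
breadcrumbs: 60 g × 9/8 ÷ 108 g/cup × 16 tbsp/cup = 10.0 tbsp
ketchup: 3.5 cup × 9/8 × 240 mL/cup = 945.0 mL
quinoa: 1 cup × 9/8 × 170 g/cup ÷ 1000 g/kg ≈ 0.2 kg

breadcrumbs: 10.0 tbsp; ketchup: 945.0 mL; quinoa: 0.2 kg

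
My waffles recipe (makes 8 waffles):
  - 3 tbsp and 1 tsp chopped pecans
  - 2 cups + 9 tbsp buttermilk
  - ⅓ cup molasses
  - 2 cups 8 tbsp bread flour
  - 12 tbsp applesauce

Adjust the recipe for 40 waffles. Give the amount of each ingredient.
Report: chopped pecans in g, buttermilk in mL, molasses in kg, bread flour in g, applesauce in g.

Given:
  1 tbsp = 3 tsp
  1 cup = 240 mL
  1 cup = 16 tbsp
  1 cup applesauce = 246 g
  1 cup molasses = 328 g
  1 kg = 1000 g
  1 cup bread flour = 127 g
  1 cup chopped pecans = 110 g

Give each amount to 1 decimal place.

Scaling factor: 40/8 = 5.
chopped pecans: (3 tbsp + 1 tsp = 10/3 tbsp) × 5 ÷ 16 tbsp/cup × 110 g/cup ≈ 114.6 g
buttermilk: (2 cup + 9 tbsp = 2.5625 cup) × 5 × 240 mL/cup = 3075.0 mL
molasses: 1/3 cup × 5 × 328 g/cup ÷ 1000 g/kg ≈ 0.5 kg
bread flour: (2 cup + 8 tbsp = 2.5 cup) × 5 × 127 g/cup = 1587.5 g
applesauce: 12 tbsp × 5 ÷ 16 tbsp/cup × 246 g/cup = 922.5 g

chopped pecans: 114.6 g; buttermilk: 3075.0 mL; molasses: 0.5 kg; bread flour: 1587.5 g; applesauce: 922.5 g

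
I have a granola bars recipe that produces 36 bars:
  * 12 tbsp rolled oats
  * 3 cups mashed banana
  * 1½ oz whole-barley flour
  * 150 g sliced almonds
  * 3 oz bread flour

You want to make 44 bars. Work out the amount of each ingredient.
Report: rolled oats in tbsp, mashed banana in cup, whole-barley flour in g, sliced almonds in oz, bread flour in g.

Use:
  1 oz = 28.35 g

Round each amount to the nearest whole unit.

rolled oats: 15 tbsp; mashed banana: 4 cup; whole-barley flour: 52 g; sliced almonds: 6 oz; bread flour: 104 g

Scaling factor: 44/36 = 11/9.
rolled oats: 12 tbsp × 11/9 ≈ 15 tbsp
mashed banana: 3 cup × 11/9 ≈ 4 cup
whole-barley flour: 1.5 oz × 11/9 × 28.35 g/oz ≈ 52 g
sliced almonds: 150 g × 11/9 ÷ 28.35 g/oz ≈ 6 oz
bread flour: 3 oz × 11/9 × 28.35 g/oz ≈ 104 g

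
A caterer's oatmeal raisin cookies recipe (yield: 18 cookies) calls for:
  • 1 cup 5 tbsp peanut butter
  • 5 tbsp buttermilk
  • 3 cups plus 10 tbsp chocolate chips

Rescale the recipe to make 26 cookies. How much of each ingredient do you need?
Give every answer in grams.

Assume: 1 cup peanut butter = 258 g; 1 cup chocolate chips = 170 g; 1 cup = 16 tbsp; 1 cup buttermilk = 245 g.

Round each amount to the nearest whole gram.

Scaling factor: 26/18 = 13/9.
peanut butter: (1 cup + 5 tbsp = 1.3125 cup) × 13/9 × 258 g/cup ≈ 489 g
buttermilk: 5 tbsp × 13/9 ÷ 16 tbsp/cup × 245 g/cup ≈ 111 g
chocolate chips: (3 cup + 10 tbsp = 3.625 cup) × 13/9 × 170 g/cup ≈ 890 g

peanut butter: 489 g; buttermilk: 111 g; chocolate chips: 890 g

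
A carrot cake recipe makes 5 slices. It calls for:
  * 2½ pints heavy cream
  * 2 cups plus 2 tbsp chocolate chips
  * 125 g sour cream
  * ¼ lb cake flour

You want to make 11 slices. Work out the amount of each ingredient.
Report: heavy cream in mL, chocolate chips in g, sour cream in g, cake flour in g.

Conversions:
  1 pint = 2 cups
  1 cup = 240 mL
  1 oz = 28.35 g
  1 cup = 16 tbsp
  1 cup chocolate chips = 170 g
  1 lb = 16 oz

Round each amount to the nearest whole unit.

heavy cream: 2640 mL; chocolate chips: 795 g; sour cream: 275 g; cake flour: 249 g

Scaling factor: 11/5 = 2.2.
heavy cream: 2.5 pint × 11/5 × 2 cup/pint × 240 mL/cup = 2640 mL
chocolate chips: (2 cup + 2 tbsp = 2.125 cup) × 11/5 × 170 g/cup ≈ 795 g
sour cream: 125 g × 11/5 = 275 g
cake flour: 0.25 lb × 11/5 × 16 oz/lb × 28.35 g/oz ≈ 249 g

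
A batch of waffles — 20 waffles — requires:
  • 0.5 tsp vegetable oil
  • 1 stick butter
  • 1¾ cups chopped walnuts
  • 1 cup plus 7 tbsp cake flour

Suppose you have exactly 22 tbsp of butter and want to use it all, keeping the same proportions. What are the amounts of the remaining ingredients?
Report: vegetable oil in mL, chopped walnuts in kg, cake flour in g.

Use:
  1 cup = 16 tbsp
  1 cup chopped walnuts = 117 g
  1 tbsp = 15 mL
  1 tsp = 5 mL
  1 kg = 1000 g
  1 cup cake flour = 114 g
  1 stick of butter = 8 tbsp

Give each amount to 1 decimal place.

vegetable oil: 6.9 mL; chopped walnuts: 0.6 kg; cake flour: 450.7 g

The original recipe has 8 tbsp of butter, so the scaling factor is 22 ÷ 8 = 11/4 = 2.75.
vegetable oil: 0.5 tsp × 11/4 × 5 mL/tsp ≈ 6.9 mL
chopped walnuts: 1.75 cup × 11/4 × 117 g/cup ÷ 1000 g/kg ≈ 0.6 kg
cake flour: (1 cup + 7 tbsp = 1.4375 cup) × 11/4 × 114 g/cup ≈ 450.7 g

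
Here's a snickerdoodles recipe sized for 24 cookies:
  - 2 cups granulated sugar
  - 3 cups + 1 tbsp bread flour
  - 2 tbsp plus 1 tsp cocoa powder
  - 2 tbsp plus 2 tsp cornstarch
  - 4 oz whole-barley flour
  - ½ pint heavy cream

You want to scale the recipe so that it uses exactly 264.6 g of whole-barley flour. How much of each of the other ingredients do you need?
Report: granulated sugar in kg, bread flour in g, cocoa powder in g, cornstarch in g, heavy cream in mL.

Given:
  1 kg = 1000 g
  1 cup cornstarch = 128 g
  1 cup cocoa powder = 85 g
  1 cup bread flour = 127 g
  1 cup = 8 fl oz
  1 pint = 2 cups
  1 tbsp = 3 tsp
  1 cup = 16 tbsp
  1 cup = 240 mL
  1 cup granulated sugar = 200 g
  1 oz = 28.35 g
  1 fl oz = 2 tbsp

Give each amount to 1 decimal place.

granulated sugar: 0.9 kg; bread flour: 907.5 g; cocoa powder: 28.9 g; cornstarch: 49.8 g; heavy cream: 560.0 mL

The original recipe has 113.4 g of whole-barley flour, so the scaling factor is 264.6 ÷ 113.4 = 7/3.
granulated sugar: 2 cup × 7/3 × 200 g/cup ÷ 1000 g/kg ≈ 0.9 kg
bread flour: (3 cup + 1 tbsp = 3.0625 cup) × 7/3 × 127 g/cup ≈ 907.5 g
cocoa powder: (2 tbsp + 1 tsp = 7/3 tbsp) × 7/3 ÷ 16 tbsp/cup × 85 g/cup ≈ 28.9 g
cornstarch: (2 tbsp + 2 tsp = 8/3 tbsp) × 7/3 ÷ 16 tbsp/cup × 128 g/cup ≈ 49.8 g
heavy cream: 0.5 pint × 7/3 × 2 cup/pint × 240 mL/cup = 560.0 mL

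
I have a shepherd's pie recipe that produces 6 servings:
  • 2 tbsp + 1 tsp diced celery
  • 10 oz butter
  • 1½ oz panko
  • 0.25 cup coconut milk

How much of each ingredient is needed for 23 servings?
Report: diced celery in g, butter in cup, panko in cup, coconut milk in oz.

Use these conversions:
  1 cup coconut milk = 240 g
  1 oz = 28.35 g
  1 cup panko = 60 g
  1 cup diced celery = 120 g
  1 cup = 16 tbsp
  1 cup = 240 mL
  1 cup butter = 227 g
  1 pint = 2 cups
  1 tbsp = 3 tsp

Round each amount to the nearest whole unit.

diced celery: 67 g; butter: 5 cup; panko: 3 cup; coconut milk: 8 oz

Scaling factor: 23/6.
diced celery: (2 tbsp + 1 tsp = 7/3 tbsp) × 23/6 ÷ 16 tbsp/cup × 120 g/cup ≈ 67 g
butter: 10 oz × 23/6 × 28.35 g/oz ÷ 227 g/cup ≈ 5 cup
panko: 1.5 oz × 23/6 × 28.35 g/oz ÷ 60 g/cup ≈ 3 cup
coconut milk: 0.25 cup × 23/6 × 240 g/cup ÷ 28.35 g/oz ≈ 8 oz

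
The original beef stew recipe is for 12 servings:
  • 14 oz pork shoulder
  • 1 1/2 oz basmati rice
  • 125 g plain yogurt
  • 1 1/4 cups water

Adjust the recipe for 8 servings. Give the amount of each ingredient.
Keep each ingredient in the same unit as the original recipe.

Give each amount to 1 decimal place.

pork shoulder: 9.3 oz; basmati rice: 1.0 oz; plain yogurt: 83.3 g; water: 0.8 cup

Scaling factor: 8/12 = 2/3.
pork shoulder: 14 oz × 2/3 ≈ 9.3 oz
basmati rice: 1.5 oz × 2/3 = 1.0 oz
plain yogurt: 125 g × 2/3 ≈ 83.3 g
water: 1.25 cup × 2/3 ≈ 0.8 cup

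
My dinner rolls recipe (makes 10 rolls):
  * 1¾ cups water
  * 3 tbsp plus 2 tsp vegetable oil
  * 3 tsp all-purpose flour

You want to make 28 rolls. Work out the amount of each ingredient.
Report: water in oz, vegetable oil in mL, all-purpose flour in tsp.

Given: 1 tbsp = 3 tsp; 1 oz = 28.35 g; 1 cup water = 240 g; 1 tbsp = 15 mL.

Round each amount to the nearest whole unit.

water: 41 oz; vegetable oil: 154 mL; all-purpose flour: 8 tsp

Scaling factor: 28/10 = 14/5 = 2.8.
water: 1.75 cup × 14/5 × 240 g/cup ÷ 28.35 g/oz ≈ 41 oz
vegetable oil: (3 tbsp + 2 tsp = 11/3 tbsp) × 14/5 × 15 mL/tbsp = 154 mL
all-purpose flour: 3 tsp × 14/5 ≈ 8 tsp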